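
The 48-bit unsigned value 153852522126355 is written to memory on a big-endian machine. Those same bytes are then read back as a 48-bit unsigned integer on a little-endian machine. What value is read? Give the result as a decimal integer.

153852522126355 in 48-bit hexadecimal is 0x8BED94EDDC13.
Stored big-endian, the bytes at ascending addresses are 8B ED 94 ED DC 13.
Read back as little-endian, the first byte is least significant, giving 0x13DCED94ED8B.
0x13DCED94ED8B = 21839599693195.

21839599693195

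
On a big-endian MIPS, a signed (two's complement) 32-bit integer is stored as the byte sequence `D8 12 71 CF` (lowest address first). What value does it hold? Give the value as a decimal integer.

In big-endian order the high byte comes first in memory.
The bytes are already most-significant first: 0xD81271CF.
Top bit is set, so as a signed 32-bit value this is 0xD81271CF − 2^32 = -669879857.

-669879857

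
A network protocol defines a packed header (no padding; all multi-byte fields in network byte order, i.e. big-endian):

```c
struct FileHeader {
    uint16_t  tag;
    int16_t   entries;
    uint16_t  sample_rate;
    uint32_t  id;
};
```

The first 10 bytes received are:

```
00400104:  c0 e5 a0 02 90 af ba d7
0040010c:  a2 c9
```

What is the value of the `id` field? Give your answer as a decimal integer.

`id` follows `tag` (2 B), `entries` (2 B), `sample_rate` (2 B), so it starts at offset 2 + 2 + 2 = 6 and occupies 4 bytes.
Bytes at offsets 6..9: BA D7 A2 C9.
In big-endian order the high byte comes first in memory.
The bytes are already most-significant first: 0xBAD7A2C9.
0xBAD7A2C9 = 3134694089.

3134694089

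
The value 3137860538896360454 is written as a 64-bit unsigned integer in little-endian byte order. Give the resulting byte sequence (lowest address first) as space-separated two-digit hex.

06 24 A2 F7 88 EB 8B 2B

3137860538896360454 in hexadecimal, padded to 64 bits, is 0x2B8BEB88F7A22406.
Split into bytes (most-significant first): 2B 8B EB 88 F7 A2 24 06.
In little-endian order the low byte comes first in memory.
So at ascending addresses the bytes are 06 24 A2 F7 88 EB 8B 2B.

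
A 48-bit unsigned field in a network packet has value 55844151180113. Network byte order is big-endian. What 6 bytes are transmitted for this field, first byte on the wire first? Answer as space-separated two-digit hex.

55844151180113 in hexadecimal, padded to 48 bits, is 0x32CA3ACB3B51.
Split into bytes (most-significant first): 32 CA 3A CB 3B 51.
Big-endian: lowest address holds the most-significant byte.
So the memory order matches the most-significant-first order: 32 CA 3A CB 3B 51.

32 CA 3A CB 3B 51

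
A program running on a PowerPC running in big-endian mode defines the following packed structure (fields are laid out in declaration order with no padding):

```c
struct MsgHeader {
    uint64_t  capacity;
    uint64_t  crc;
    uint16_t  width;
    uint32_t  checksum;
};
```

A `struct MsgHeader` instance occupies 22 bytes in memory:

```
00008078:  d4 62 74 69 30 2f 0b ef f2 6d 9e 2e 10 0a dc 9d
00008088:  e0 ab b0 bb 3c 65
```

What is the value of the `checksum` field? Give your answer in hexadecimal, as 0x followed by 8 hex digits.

0xB0BB3C65

`checksum` follows `capacity` (8 B), `crc` (8 B), `width` (2 B), so it starts at offset 8 + 8 + 2 = 18 and occupies 4 bytes.
Bytes at offsets 18..21: B0 BB 3C 65.
Big-endian: lowest address holds the most-significant byte.
The bytes are already most-significant first: 0xB0BB3C65.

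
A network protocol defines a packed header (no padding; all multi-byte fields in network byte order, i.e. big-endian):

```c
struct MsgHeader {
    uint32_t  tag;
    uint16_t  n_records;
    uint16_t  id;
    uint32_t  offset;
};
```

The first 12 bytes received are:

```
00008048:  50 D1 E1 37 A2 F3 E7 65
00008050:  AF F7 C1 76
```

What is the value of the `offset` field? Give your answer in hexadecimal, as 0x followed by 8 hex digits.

0xAFF7C176

`offset` follows `tag` (4 B), `n_records` (2 B), `id` (2 B), so it starts at offset 4 + 2 + 2 = 8 and occupies 4 bytes.
Bytes at offsets 8..11: AF F7 C1 76.
Big-endian: lowest address holds the most-significant byte.
The bytes are already most-significant first: 0xAFF7C176.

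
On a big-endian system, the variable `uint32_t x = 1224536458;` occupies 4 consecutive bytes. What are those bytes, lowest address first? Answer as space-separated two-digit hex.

48 FC F1 8A

1224536458 in hexadecimal, padded to 32 bits, is 0x48FCF18A.
Split into bytes (most-significant first): 48 FC F1 8A.
In big-endian order the high byte comes first in memory.
So the memory order matches the most-significant-first order: 48 FC F1 8A.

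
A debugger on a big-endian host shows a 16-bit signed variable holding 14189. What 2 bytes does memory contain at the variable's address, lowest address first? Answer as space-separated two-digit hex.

37 6D

14189 in hexadecimal, padded to 16 bits, is 0x376D.
Split into bytes (most-significant first): 37 6D.
Big-endian: lowest address holds the most-significant byte.
So the memory order matches the most-significant-first order: 37 6D.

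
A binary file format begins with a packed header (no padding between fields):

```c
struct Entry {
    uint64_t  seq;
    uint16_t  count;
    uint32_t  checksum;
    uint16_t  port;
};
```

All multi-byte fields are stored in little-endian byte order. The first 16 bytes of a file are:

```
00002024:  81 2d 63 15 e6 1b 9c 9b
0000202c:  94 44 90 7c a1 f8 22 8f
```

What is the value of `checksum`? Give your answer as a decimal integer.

`checksum` follows `seq` (8 B), `count` (2 B), so it starts at offset 8 + 2 = 10 and occupies 4 bytes.
Bytes at offsets 10..13: 90 7C A1 F8.
Little-endian stores the least-significant byte at the lowest address.
Reassemble most-significant byte first: F8 A1 7C 90 → 0xF8A17C90.
0xF8A17C90 = 4171332752.

4171332752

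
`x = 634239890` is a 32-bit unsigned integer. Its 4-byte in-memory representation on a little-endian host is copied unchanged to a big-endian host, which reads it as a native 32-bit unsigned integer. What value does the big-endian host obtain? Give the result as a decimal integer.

634239890 in 32-bit hexadecimal is 0x25CDBB92.
Stored little-endian, the bytes at ascending addresses are 92 BB CD 25.
Read back as big-endian, the last byte is least significant, giving 0x92BBCD25.
0x92BBCD25 = 2461781285.

2461781285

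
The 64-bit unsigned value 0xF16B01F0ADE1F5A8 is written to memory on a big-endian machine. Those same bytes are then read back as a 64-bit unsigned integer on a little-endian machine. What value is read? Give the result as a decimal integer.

Stored big-endian, the bytes at ascending addresses are F1 6B 01 F0 AD E1 F5 A8.
Read back as little-endian, the first byte is least significant, giving 0xA8F5E1ADF0016BF1.
0xA8F5E1ADF0016BF1 = 12174885304838220785.

12174885304838220785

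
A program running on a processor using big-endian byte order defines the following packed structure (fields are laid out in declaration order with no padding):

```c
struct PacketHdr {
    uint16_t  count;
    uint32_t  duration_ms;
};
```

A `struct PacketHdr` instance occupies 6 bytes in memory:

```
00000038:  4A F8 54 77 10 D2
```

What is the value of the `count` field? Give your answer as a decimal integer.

19192

`count` is the first field, at byte offset 0, occupying 2 bytes.
Bytes at offsets 0..1: 4A F8.
Big-endian: lowest address holds the most-significant byte.
The bytes are already most-significant first: 0x4AF8.
0x4AF8 = 19192.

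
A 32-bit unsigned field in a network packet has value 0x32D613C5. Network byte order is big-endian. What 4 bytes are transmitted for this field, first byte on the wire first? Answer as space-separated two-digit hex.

32 D6 13 C5

Split into bytes (most-significant first): 32 D6 13 C5.
Big-endian stores the most-significant byte at the lowest address.
So the memory order matches the most-significant-first order: 32 D6 13 C5.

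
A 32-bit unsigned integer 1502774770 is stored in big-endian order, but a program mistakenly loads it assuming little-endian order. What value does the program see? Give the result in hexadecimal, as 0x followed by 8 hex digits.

0xF2859259

1502774770 in 32-bit hexadecimal is 0x599285F2.
Stored big-endian, the bytes at ascending addresses are 59 92 85 F2.
Read back as little-endian, the first byte is least significant, giving 0xF2859259.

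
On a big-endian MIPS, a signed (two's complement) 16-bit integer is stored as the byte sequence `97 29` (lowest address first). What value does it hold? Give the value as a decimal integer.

-26839

Big-endian: lowest address holds the most-significant byte.
The bytes are already most-significant first: 0x9729.
Top bit is set, so as a signed 16-bit value this is 0x9729 − 2^16 = -26839.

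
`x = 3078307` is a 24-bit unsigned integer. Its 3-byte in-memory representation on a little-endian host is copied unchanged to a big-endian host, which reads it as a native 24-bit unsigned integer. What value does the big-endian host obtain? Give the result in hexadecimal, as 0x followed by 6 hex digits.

3078307 in 24-bit hexadecimal is 0x2EF8A3.
Stored little-endian, the bytes at ascending addresses are A3 F8 2E.
Read back as big-endian, the last byte is least significant, giving 0xA3F82E.

0xA3F82E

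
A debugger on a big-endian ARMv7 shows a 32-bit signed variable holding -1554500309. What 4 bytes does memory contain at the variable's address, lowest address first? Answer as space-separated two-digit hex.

Two's complement of -1554500309 in 32 bits: 1554500309 = 0x5CA7CAD5; invert → 0xA358352A; add 1 → 0xA358352B.
Split into bytes (most-significant first): A3 58 35 2B.
In big-endian order the high byte comes first in memory.
So the memory order matches the most-significant-first order: A3 58 35 2B.

A3 58 35 2B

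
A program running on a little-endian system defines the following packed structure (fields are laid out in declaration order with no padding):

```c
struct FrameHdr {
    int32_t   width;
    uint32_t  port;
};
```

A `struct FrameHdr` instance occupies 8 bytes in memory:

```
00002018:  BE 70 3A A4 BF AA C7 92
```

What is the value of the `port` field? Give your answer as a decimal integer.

2462558911

`port` follows `width` (4 bytes), so it starts at byte offset 4 and occupies 4 bytes.
Bytes at offsets 4..7: BF AA C7 92.
Little-endian: lowest address holds the least-significant byte.
Reassemble most-significant byte first: 92 C7 AA BF → 0x92C7AABF.
0x92C7AABF = 2462558911.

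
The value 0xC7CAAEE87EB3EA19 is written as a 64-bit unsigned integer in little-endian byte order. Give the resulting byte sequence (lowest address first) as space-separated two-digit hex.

19 EA B3 7E E8 AE CA C7

Split into bytes (most-significant first): C7 CA AE E8 7E B3 EA 19.
Little-endian: lowest address holds the least-significant byte.
So at ascending addresses the bytes are 19 EA B3 7E E8 AE CA C7.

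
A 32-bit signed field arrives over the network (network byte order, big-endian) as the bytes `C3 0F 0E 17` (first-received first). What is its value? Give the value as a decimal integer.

Big-endian: lowest address holds the most-significant byte.
The bytes are already most-significant first: 0xC30F0E17.
Top bit is set, so as a signed 32-bit value this is 0xC30F0E17 − 2^32 = -1022423529.

-1022423529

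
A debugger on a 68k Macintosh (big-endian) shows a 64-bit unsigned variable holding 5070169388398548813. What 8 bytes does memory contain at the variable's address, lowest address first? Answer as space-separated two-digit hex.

5070169388398548813 in hexadecimal, padded to 64 bits, is 0x465CDC32228E174D.
Split into bytes (most-significant first): 46 5C DC 32 22 8E 17 4D.
Big-endian stores the most-significant byte at the lowest address.
So the memory order matches the most-significant-first order: 46 5C DC 32 22 8E 17 4D.

46 5C DC 32 22 8E 17 4D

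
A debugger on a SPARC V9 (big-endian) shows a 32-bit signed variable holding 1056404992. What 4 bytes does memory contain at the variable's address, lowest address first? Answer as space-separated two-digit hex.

3E F7 76 00

1056404992 in hexadecimal, padded to 32 bits, is 0x3EF77600.
Split into bytes (most-significant first): 3E F7 76 00.
Big-endian: lowest address holds the most-significant byte.
So the memory order matches the most-significant-first order: 3E F7 76 00.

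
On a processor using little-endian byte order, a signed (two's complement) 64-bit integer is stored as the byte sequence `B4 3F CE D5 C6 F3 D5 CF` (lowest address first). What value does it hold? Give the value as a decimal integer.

Little-endian stores the least-significant byte at the lowest address.
Reassemble most-significant byte first: CF D5 F3 C6 D5 CE 3F B4 → 0xCFD5F3C6D5CE3FB4.
Top bit is set, so as a signed 64-bit value this is 0xCFD5F3C6D5CE3FB4 − 2^64 = -3470599902502961228.

-3470599902502961228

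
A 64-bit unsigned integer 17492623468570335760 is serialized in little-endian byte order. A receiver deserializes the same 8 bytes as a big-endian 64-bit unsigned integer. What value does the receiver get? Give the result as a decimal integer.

1214506668567085810

17492623468570335760 in 64-bit hexadecimal is 0xF2C2485D61CBDA10.
Stored little-endian, the bytes at ascending addresses are 10 DA CB 61 5D 48 C2 F2.
Read back as big-endian, the last byte is least significant, giving 0x10DACB615D48C2F2.
0x10DACB615D48C2F2 = 1214506668567085810.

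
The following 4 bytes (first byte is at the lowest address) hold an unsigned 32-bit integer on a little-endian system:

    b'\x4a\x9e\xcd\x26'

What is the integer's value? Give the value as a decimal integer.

Little-endian: lowest address holds the least-significant byte.
Reassemble most-significant byte first: 26 CD 9E 4A → 0x26CD9E4A.
0x26CD9E4A = 651009610.

651009610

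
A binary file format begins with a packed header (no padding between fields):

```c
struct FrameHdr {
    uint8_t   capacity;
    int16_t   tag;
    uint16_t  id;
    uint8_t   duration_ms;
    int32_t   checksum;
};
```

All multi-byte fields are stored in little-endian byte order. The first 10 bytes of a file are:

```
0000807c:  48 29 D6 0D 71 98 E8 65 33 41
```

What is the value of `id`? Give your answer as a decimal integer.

28941

`id` follows `capacity` (1 B), `tag` (2 B), so it starts at offset 1 + 2 = 3 and occupies 2 bytes.
Bytes at offsets 3..4: 0D 71.
In little-endian order the low byte comes first in memory.
Reassemble most-significant byte first: 71 0D → 0x710D.
0x710D = 28941.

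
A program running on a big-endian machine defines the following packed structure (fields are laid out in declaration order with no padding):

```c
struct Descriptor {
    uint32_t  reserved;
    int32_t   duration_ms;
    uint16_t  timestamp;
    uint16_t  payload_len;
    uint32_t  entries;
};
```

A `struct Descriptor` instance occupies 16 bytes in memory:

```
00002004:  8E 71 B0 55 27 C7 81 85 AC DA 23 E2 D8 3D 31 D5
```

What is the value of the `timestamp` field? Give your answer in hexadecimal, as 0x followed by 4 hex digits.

`timestamp` follows `reserved` (4 B), `duration_ms` (4 B), so it starts at offset 4 + 4 = 8 and occupies 2 bytes.
Bytes at offsets 8..9: AC DA.
In big-endian order the high byte comes first in memory.
The bytes are already most-significant first: 0xACDA.

0xACDA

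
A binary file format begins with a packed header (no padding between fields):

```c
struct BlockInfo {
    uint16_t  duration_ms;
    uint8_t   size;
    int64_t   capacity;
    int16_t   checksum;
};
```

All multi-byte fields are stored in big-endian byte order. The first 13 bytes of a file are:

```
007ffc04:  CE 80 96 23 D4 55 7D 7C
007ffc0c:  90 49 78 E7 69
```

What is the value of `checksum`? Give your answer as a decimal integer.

`checksum` follows `duration_ms` (2 B), `size` (1 B), `capacity` (8 B), so it starts at offset 2 + 1 + 8 = 11 and occupies 2 bytes.
Bytes at offsets 11..12: E7 69.
Big-endian: lowest address holds the most-significant byte.
The bytes are already most-significant first: 0xE769.
Top bit is set, so as a signed 16-bit value this is 0xE769 − 2^16 = -6295.

-6295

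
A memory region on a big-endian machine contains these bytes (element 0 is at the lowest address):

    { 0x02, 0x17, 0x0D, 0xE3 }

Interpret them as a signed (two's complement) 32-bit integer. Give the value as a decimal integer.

35065315

Big-endian stores the most-significant byte at the lowest address.
The bytes are already most-significant first: 0x02170DE3.
0x02170DE3 = 35065315.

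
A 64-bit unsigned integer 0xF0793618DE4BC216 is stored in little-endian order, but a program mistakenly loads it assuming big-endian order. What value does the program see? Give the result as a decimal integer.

Stored little-endian, the bytes at ascending addresses are 16 C2 4B DE 18 36 79 F0.
Read back as big-endian, the last byte is least significant, giving 0x16C24BDE183679F0.
0x16C24BDE183679F0 = 1639956631577328112.

1639956631577328112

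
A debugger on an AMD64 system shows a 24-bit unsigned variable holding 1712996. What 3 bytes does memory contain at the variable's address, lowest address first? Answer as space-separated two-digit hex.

1712996 in hexadecimal, padded to 24 bits, is 0x1A2364.
Split into bytes (most-significant first): 1A 23 64.
Little-endian stores the least-significant byte at the lowest address.
So at ascending addresses the bytes are 64 23 1A.

64 23 1A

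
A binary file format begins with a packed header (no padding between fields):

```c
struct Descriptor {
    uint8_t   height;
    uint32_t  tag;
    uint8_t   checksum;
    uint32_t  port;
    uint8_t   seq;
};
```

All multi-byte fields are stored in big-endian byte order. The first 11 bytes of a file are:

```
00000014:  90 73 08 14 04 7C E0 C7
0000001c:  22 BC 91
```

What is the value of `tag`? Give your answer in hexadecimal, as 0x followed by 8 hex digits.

0x73081404

`tag` follows `height` (1 byte), so it starts at byte offset 1 and occupies 4 bytes.
Bytes at offsets 1..4: 73 08 14 04.
Big-endian stores the most-significant byte at the lowest address.
The bytes are already most-significant first: 0x73081404.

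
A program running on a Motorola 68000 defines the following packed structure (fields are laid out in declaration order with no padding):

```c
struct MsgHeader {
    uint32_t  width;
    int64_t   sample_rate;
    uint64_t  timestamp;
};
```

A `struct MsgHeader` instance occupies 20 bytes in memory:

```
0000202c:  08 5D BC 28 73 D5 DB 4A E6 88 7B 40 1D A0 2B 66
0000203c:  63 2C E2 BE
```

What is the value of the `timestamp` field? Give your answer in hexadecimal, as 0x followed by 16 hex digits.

`timestamp` follows `width` (4 B), `sample_rate` (8 B), so it starts at offset 4 + 8 = 12 and occupies 8 bytes.
Bytes at offsets 12..19: 1D A0 2B 66 63 2C E2 BE.
Big-endian stores the most-significant byte at the lowest address.
The bytes are already most-significant first: 0x1DA02B66632CE2BE.

0x1DA02B66632CE2BE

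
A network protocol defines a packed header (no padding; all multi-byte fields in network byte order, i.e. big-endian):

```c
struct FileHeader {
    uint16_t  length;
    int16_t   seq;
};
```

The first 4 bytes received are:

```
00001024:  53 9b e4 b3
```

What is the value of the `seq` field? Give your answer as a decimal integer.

-6989

`seq` follows `length` (2 bytes), so it starts at byte offset 2 and occupies 2 bytes.
Bytes at offsets 2..3: E4 B3.
Big-endian stores the most-significant byte at the lowest address.
The bytes are already most-significant first: 0xE4B3.
Top bit is set, so as a signed 16-bit value this is 0xE4B3 − 2^16 = -6989.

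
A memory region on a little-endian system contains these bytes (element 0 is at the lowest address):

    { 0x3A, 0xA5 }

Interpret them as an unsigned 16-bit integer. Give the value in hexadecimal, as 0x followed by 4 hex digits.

Little-endian: lowest address holds the least-significant byte.
Reassemble most-significant byte first: A5 3A → 0xA53A.

0xA53A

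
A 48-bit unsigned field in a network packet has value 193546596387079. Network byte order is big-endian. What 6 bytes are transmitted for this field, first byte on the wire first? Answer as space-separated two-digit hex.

193546596387079 in hexadecimal, padded to 48 bits, is 0xB00794200907.
Split into bytes (most-significant first): B0 07 94 20 09 07.
In big-endian order the high byte comes first in memory.
So the memory order matches the most-significant-first order: B0 07 94 20 09 07.

B0 07 94 20 09 07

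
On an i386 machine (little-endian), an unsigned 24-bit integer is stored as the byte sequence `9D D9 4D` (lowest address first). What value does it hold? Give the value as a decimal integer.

5101981

Little-endian: lowest address holds the least-significant byte.
Reassemble most-significant byte first: 4D D9 9D → 0x4DD99D.
0x4DD99D = 5101981.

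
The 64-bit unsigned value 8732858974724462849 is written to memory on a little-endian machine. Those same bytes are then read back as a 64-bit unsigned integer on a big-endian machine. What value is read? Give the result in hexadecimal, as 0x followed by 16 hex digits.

8732858974724462849 in 64-bit hexadecimal is 0x793158F806089901.
Stored little-endian, the bytes at ascending addresses are 01 99 08 06 F8 58 31 79.
Read back as big-endian, the last byte is least significant, giving 0x01990806F8583179.

0x01990806F8583179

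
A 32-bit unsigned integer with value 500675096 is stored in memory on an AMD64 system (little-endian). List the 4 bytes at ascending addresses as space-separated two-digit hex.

18 B2 D7 1D

500675096 in hexadecimal, padded to 32 bits, is 0x1DD7B218.
Split into bytes (most-significant first): 1D D7 B2 18.
In little-endian order the low byte comes first in memory.
So at ascending addresses the bytes are 18 B2 D7 1D.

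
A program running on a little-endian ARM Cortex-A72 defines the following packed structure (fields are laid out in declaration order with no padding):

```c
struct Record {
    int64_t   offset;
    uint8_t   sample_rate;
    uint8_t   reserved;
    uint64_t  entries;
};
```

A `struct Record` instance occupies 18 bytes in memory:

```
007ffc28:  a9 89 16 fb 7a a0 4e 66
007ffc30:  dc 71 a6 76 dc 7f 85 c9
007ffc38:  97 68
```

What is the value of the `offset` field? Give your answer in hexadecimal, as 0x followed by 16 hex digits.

0x664EA07AFB1689A9

`offset` is the first field, at byte offset 0, occupying 8 bytes.
Bytes at offsets 0..7: A9 89 16 FB 7A A0 4E 66.
Little-endian: lowest address holds the least-significant byte.
Reassemble most-significant byte first: 66 4E A0 7A FB 16 89 A9 → 0x664EA07AFB1689A9.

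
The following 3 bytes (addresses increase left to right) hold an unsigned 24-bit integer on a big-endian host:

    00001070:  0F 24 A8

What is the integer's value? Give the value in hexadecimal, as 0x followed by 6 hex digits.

Big-endian stores the most-significant byte at the lowest address.
The bytes are already most-significant first: 0x0F24A8.

0x0F24A8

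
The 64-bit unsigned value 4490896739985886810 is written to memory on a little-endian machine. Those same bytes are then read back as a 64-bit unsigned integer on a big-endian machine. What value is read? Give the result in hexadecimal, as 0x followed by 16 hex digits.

0x5A8ED18DCADE523E

4490896739985886810 in 64-bit hexadecimal is 0x3E52DECA8DD18E5A.
Stored little-endian, the bytes at ascending addresses are 5A 8E D1 8D CA DE 52 3E.
Read back as big-endian, the last byte is least significant, giving 0x5A8ED18DCADE523E.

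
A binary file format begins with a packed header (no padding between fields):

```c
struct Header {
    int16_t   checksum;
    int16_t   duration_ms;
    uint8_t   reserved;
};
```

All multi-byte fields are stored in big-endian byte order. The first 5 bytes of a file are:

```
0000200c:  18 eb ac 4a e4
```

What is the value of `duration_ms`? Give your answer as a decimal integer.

-21430

`duration_ms` follows `checksum` (2 bytes), so it starts at byte offset 2 and occupies 2 bytes.
Bytes at offsets 2..3: AC 4A.
In big-endian order the high byte comes first in memory.
The bytes are already most-significant first: 0xAC4A.
Top bit is set, so as a signed 16-bit value this is 0xAC4A − 2^16 = -21430.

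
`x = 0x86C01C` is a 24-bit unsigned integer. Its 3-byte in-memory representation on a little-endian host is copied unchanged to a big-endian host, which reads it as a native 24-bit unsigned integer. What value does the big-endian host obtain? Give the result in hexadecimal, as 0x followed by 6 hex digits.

0x1CC086

Stored little-endian, the bytes at ascending addresses are 1C C0 86.
Read back as big-endian, the last byte is least significant, giving 0x1CC086.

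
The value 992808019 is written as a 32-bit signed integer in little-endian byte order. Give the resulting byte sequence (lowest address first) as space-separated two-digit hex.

992808019 in hexadecimal, padded to 32 bits, is 0x3B2D0C53.
Split into bytes (most-significant first): 3B 2D 0C 53.
Little-endian stores the least-significant byte at the lowest address.
So at ascending addresses the bytes are 53 0C 2D 3B.

53 0C 2D 3B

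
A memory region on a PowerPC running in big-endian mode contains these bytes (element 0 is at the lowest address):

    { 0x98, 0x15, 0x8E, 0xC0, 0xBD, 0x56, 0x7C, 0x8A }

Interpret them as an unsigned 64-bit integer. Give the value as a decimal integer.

Big-endian stores the most-significant byte at the lowest address.
The bytes are already most-significant first: 0x98158EC0BD567C8A.
0x98158EC0BD567C8A = 10958822226737396874.

10958822226737396874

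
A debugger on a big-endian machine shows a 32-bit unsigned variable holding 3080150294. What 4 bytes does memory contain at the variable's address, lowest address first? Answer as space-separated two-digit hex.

B7 97 5D 16

3080150294 in hexadecimal, padded to 32 bits, is 0xB7975D16.
Split into bytes (most-significant first): B7 97 5D 16.
In big-endian order the high byte comes first in memory.
So the memory order matches the most-significant-first order: B7 97 5D 16.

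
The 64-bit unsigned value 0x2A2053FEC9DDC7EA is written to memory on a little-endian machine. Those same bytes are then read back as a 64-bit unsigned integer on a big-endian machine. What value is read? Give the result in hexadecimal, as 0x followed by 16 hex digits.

Stored little-endian, the bytes at ascending addresses are EA C7 DD C9 FE 53 20 2A.
Read back as big-endian, the last byte is least significant, giving 0xEAC7DDC9FE53202A.

0xEAC7DDC9FE53202A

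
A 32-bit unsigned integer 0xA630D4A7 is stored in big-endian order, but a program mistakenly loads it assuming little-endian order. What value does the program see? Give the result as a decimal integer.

2815701158

Stored big-endian, the bytes at ascending addresses are A6 30 D4 A7.
Read back as little-endian, the first byte is least significant, giving 0xA7D430A6.
0xA7D430A6 = 2815701158.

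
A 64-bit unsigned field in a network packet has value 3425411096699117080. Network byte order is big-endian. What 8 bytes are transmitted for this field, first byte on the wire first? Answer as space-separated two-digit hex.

3425411096699117080 in hexadecimal, padded to 64 bits, is 0x2F89813E6C6E9E18.
Split into bytes (most-significant first): 2F 89 81 3E 6C 6E 9E 18.
Big-endian stores the most-significant byte at the lowest address.
So the memory order matches the most-significant-first order: 2F 89 81 3E 6C 6E 9E 18.

2F 89 81 3E 6C 6E 9E 18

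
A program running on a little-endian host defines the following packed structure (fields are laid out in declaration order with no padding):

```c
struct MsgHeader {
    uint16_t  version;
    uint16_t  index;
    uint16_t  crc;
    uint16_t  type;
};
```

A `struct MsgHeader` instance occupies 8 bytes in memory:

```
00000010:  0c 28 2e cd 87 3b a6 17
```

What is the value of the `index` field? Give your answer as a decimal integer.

`index` follows `version` (2 bytes), so it starts at byte offset 2 and occupies 2 bytes.
Bytes at offsets 2..3: 2E CD.
Little-endian stores the least-significant byte at the lowest address.
Reassemble most-significant byte first: CD 2E → 0xCD2E.
0xCD2E = 52526.

52526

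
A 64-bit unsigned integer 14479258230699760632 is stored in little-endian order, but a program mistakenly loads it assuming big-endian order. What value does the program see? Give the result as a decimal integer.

17913914677174792392

14479258230699760632 in 64-bit hexadecimal is 0xC8F0A8A57C029BF8.
Stored little-endian, the bytes at ascending addresses are F8 9B 02 7C A5 A8 F0 C8.
Read back as big-endian, the last byte is least significant, giving 0xF89B027CA5A8F0C8.
0xF89B027CA5A8F0C8 = 17913914677174792392.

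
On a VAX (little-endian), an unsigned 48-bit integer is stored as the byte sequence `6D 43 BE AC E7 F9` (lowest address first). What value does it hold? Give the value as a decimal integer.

274773430911853

In little-endian order the low byte comes first in memory.
Reassemble most-significant byte first: F9 E7 AC BE 43 6D → 0xF9E7ACBE436D.
0xF9E7ACBE436D = 274773430911853.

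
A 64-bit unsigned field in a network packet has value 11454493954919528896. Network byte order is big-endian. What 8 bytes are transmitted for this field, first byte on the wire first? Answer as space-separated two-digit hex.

11454493954919528896 in hexadecimal, padded to 64 bits, is 0x9EF6899040D679C0.
Split into bytes (most-significant first): 9E F6 89 90 40 D6 79 C0.
Big-endian stores the most-significant byte at the lowest address.
So the memory order matches the most-significant-first order: 9E F6 89 90 40 D6 79 C0.

9E F6 89 90 40 D6 79 C0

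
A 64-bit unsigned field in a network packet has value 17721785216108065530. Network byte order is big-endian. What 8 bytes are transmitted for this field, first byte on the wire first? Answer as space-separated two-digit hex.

F5 F0 6D C2 8F E3 F2 FA

17721785216108065530 in hexadecimal, padded to 64 bits, is 0xF5F06DC28FE3F2FA.
Split into bytes (most-significant first): F5 F0 6D C2 8F E3 F2 FA.
In big-endian order the high byte comes first in memory.
So the memory order matches the most-significant-first order: F5 F0 6D C2 8F E3 F2 FA.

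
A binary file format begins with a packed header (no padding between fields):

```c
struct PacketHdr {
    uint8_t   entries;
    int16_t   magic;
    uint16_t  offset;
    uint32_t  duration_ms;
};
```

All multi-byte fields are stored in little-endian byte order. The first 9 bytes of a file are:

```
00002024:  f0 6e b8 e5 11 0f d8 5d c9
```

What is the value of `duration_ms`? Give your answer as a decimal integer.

3378370575

`duration_ms` follows `entries` (1 B), `magic` (2 B), `offset` (2 B), so it starts at offset 1 + 2 + 2 = 5 and occupies 4 bytes.
Bytes at offsets 5..8: 0F D8 5D C9.
Little-endian: lowest address holds the least-significant byte.
Reassemble most-significant byte first: C9 5D D8 0F → 0xC95DD80F.
0xC95DD80F = 3378370575.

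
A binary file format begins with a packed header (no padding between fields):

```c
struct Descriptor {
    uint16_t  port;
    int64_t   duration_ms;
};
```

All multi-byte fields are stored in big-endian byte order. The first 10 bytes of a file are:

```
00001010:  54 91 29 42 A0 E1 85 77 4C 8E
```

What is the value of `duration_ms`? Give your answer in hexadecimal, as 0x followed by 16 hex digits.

`duration_ms` follows `port` (2 bytes), so it starts at byte offset 2 and occupies 8 bytes.
Bytes at offsets 2..9: 29 42 A0 E1 85 77 4C 8E.
Big-endian: lowest address holds the most-significant byte.
The bytes are already most-significant first: 0x2942A0E185774C8E.

0x2942A0E185774C8E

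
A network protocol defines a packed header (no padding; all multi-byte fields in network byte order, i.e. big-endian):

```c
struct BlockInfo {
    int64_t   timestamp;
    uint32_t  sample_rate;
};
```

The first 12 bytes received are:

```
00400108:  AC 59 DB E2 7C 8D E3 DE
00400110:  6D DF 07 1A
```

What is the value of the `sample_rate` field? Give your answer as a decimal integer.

1843332890

`sample_rate` follows `timestamp` (8 bytes), so it starts at byte offset 8 and occupies 4 bytes.
Bytes at offsets 8..11: 6D DF 07 1A.
In big-endian order the high byte comes first in memory.
The bytes are already most-significant first: 0x6DDF071A.
0x6DDF071A = 1843332890.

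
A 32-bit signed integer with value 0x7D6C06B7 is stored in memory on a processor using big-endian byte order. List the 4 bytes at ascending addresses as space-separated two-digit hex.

7D 6C 06 B7

Split into bytes (most-significant first): 7D 6C 06 B7.
In big-endian order the high byte comes first in memory.
So the memory order matches the most-significant-first order: 7D 6C 06 B7.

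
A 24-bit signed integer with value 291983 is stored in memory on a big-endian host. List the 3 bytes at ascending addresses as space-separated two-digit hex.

291983 in hexadecimal, padded to 24 bits, is 0x04748F.
Split into bytes (most-significant first): 04 74 8F.
In big-endian order the high byte comes first in memory.
So the memory order matches the most-significant-first order: 04 74 8F.

04 74 8F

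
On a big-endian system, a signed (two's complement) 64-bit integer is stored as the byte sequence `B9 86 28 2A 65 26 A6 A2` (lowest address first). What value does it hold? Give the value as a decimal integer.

Big-endian: lowest address holds the most-significant byte.
The bytes are already most-significant first: 0xB986282A6526A6A2.
Top bit is set, so as a signed 64-bit value this is 0xB986282A6526A6A2 − 2^64 = -5078327367262886238.

-5078327367262886238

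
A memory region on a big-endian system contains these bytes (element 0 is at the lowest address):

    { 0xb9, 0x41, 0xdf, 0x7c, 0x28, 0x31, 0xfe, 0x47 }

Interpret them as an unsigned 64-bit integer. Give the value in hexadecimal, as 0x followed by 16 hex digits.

Big-endian stores the most-significant byte at the lowest address.
The bytes are already most-significant first: 0xB941DF7C2831FE47.

0xB941DF7C2831FE47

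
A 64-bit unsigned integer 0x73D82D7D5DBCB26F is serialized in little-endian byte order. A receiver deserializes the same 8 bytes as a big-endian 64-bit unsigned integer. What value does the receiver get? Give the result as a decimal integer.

8048702593782634611

Stored little-endian, the bytes at ascending addresses are 6F B2 BC 5D 7D 2D D8 73.
Read back as big-endian, the last byte is least significant, giving 0x6FB2BC5D7D2DD873.
0x6FB2BC5D7D2DD873 = 8048702593782634611.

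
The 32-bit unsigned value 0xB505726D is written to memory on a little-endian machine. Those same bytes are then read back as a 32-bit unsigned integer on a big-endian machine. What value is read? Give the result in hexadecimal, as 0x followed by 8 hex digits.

Stored little-endian, the bytes at ascending addresses are 6D 72 05 B5.
Read back as big-endian, the last byte is least significant, giving 0x6D7205B5.

0x6D7205B5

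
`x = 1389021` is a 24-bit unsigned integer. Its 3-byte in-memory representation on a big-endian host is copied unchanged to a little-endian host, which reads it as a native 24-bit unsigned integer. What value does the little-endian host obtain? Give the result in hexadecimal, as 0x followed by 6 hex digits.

1389021 in 24-bit hexadecimal is 0x1531DD.
Stored big-endian, the bytes at ascending addresses are 15 31 DD.
Read back as little-endian, the first byte is least significant, giving 0xDD3115.

0xDD3115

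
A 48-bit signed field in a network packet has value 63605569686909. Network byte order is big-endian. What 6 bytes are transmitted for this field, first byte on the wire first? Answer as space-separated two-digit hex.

63605569686909 in hexadecimal, padded to 48 bits, is 0x39D953630D7D.
Split into bytes (most-significant first): 39 D9 53 63 0D 7D.
In big-endian order the high byte comes first in memory.
So the memory order matches the most-significant-first order: 39 D9 53 63 0D 7D.

39 D9 53 63 0D 7D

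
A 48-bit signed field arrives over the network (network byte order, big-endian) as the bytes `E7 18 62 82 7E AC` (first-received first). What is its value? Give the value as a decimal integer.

-27383058760020

Big-endian: lowest address holds the most-significant byte.
The bytes are already most-significant first: 0xE71862827EAC.
Top bit is set, so as a signed 48-bit value this is 0xE71862827EAC − 2^48 = -27383058760020.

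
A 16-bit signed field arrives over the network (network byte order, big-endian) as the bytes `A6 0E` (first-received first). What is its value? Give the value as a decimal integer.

Big-endian stores the most-significant byte at the lowest address.
The bytes are already most-significant first: 0xA60E.
Top bit is set, so as a signed 16-bit value this is 0xA60E − 2^16 = -23026.

-23026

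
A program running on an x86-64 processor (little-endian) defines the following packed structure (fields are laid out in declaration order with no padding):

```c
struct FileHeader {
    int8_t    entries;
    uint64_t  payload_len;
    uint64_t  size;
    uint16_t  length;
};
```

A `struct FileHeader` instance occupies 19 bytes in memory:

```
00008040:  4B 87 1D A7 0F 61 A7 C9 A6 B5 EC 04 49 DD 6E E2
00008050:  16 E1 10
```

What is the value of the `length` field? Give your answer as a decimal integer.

4321

`length` follows `entries` (1 B), `payload_len` (8 B), `size` (8 B), so it starts at offset 1 + 8 + 8 = 17 and occupies 2 bytes.
Bytes at offsets 17..18: E1 10.
Little-endian stores the least-significant byte at the lowest address.
Reassemble most-significant byte first: 10 E1 → 0x10E1.
0x10E1 = 4321.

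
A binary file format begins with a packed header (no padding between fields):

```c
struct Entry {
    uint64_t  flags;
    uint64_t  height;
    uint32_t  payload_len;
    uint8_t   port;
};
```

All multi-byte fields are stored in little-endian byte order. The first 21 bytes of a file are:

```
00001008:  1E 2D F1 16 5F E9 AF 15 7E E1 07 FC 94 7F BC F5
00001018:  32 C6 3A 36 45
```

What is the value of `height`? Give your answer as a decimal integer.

`height` follows `flags` (8 bytes), so it starts at byte offset 8 and occupies 8 bytes.
Bytes at offsets 8..15: 7E E1 07 FC 94 7F BC F5.
In little-endian order the low byte comes first in memory.
Reassemble most-significant byte first: F5 BC 7F 94 FC 07 E1 7E → 0xF5BC7F94FC07E17E.
0xF5BC7F94FC07E17E = 17707168112774209918.

17707168112774209918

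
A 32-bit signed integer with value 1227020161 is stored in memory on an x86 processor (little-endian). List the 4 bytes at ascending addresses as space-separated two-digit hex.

81 D7 22 49

1227020161 in hexadecimal, padded to 32 bits, is 0x4922D781.
Split into bytes (most-significant first): 49 22 D7 81.
In little-endian order the low byte comes first in memory.
So at ascending addresses the bytes are 81 D7 22 49.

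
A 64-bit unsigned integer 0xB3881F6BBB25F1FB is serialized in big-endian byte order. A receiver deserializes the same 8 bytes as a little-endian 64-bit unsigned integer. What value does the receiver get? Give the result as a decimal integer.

Stored big-endian, the bytes at ascending addresses are B3 88 1F 6B BB 25 F1 FB.
Read back as little-endian, the first byte is least significant, giving 0xFBF125BB6B1F88B3.
0xFBF125BB6B1F88B3 = 18154333059793520819.

18154333059793520819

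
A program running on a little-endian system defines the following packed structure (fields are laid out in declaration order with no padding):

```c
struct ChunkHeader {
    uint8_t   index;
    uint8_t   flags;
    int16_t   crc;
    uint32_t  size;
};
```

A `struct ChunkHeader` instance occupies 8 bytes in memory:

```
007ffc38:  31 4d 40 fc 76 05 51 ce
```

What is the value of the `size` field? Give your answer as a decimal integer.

`size` follows `index` (1 B), `flags` (1 B), `crc` (2 B), so it starts at offset 1 + 1 + 2 = 4 and occupies 4 bytes.
Bytes at offsets 4..7: 76 05 51 CE.
Little-endian: lowest address holds the least-significant byte.
Reassemble most-significant byte first: CE 51 05 76 → 0xCE510576.
0xCE510576 = 3461416310.

3461416310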